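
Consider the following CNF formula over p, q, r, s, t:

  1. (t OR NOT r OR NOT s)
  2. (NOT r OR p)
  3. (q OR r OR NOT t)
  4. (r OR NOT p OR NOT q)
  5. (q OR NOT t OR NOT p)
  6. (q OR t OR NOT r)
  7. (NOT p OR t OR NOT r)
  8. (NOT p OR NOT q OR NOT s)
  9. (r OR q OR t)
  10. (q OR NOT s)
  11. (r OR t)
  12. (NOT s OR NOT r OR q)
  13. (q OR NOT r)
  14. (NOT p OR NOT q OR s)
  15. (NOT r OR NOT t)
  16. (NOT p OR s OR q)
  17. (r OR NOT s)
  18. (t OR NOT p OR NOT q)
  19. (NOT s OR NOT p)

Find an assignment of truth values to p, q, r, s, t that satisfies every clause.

p = F, q = T, r = F, s = F, t = T

Branch on p: take p = False.
  then r is forced to False.
  then t is forced to True.
  then q is forced to True.
  then s is forced to False.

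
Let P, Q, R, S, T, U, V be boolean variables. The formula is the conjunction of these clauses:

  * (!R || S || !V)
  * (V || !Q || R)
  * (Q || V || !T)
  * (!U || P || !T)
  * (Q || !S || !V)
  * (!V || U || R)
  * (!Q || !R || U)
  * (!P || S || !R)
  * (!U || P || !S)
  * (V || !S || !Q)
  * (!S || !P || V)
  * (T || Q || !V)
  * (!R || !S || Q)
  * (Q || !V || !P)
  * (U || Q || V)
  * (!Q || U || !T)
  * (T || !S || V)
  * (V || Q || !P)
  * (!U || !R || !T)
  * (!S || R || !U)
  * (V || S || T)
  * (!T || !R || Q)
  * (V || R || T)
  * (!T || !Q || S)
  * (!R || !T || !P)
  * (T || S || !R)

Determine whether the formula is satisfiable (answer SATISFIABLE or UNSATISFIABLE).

SATISFIABLE

Branch on P: take P = False.
Try Q = True.
The remaining clauses are satisfied by R = False, S = False, T = False, U = True, V = True.
So P = False, Q = True, R = False, S = False, T = False, U = True, V = True is a satisfying assignment.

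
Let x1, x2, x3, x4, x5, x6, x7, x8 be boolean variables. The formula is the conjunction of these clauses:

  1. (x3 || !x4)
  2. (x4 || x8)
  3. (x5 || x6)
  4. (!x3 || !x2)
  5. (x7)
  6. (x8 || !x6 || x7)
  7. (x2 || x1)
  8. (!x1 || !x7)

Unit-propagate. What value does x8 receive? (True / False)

(x7) stands alone — x7 = True.
(!x7 || !x1) with x7 = True leaves only !x1, so x1 = False.
(x1 || x2) with x1 = False leaves only x2, so x2 = True.
From (!x2 || !x3) and x2 = True: x3 = False.
In (x3 || !x4), x3 is now false; !x4 must hold, so x4 = False.
(x8 || x4) with x4 = False leaves only x8, so x8 = True.

True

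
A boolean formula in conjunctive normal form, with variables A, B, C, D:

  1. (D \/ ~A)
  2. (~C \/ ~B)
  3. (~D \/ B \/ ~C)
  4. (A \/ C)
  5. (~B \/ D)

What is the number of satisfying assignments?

3

Satisfying assignments:
  A=0 B=0 C=1 D=0
  A=1 B=0 C=0 D=1
  A=1 B=1 C=0 D=1
That's 3 in total.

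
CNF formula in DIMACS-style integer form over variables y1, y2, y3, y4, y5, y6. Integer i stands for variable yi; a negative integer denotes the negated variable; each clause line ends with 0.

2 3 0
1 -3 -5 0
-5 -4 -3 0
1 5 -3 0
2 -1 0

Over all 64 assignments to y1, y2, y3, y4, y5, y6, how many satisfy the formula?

22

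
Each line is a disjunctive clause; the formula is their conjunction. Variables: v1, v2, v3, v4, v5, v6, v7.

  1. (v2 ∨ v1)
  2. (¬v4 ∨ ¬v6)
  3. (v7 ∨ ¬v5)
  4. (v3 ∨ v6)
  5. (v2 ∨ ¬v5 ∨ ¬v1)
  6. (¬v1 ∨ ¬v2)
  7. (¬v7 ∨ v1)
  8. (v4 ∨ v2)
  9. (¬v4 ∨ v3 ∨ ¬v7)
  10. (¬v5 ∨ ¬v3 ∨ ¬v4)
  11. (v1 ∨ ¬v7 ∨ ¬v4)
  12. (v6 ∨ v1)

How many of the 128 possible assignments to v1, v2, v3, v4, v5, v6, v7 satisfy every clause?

4

Satisfying assignments:
  v1=F v2=T v3=F v4=F v5=F v6=T v7=F
  v1=F v2=T v3=T v4=F v5=F v6=T v7=F
  v1=T v2=F v3=T v4=T v5=F v6=F v7=F
  v1=T v2=F v3=T v4=T v5=F v6=F v7=T
That's 4 in total.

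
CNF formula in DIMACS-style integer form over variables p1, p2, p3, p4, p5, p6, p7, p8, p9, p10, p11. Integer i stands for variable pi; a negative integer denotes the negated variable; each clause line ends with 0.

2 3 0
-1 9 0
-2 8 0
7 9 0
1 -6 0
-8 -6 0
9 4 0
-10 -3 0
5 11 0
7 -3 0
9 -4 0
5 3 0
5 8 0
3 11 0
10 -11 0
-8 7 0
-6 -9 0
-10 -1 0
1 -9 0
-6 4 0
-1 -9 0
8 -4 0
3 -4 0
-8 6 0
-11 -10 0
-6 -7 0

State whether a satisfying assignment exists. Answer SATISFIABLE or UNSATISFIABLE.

UNSATISFIABLE

p9 = True:
  propagation gives p6=False, p1=True; an empty clause results — contradiction.
p9 = False:
  propagation gives p1=False, p7=True, p6=False, p4=True; an empty clause results — contradiction.
Every branch closes, so no satisfying assignment exists.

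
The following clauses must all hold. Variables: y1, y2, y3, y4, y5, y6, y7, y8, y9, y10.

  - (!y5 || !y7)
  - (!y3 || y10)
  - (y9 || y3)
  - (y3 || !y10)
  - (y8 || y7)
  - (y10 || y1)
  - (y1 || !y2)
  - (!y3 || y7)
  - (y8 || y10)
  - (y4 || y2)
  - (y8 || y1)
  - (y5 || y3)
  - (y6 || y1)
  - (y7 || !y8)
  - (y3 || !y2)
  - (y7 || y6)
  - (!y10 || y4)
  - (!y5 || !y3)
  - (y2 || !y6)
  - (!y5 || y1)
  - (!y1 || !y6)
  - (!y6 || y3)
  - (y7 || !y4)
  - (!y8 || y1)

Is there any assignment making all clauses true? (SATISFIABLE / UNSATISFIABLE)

y9 occurs only positively in the remaining clauses — set y9 = True.
Branch on y1: take y1 = True.
  then y6 is forced to False.
  then y7 is forced to True.
  then y5 is forced to False.
  then y3 is forced to True.
  then y10 is forced to True.
  then y4 is forced to True.
y2, y8 are now unconstrained; take y2 = False, y8 = True.
Every clause has at least one true literal under this assignment.
So y1 = 1  y2 = 0  y3 = 1  y4 = 1  y5 = 0  y6 = 0  y7 = 1  y8 = 1  y9 = 1  y10 = 1 is a satisfying assignment.

SATISFIABLE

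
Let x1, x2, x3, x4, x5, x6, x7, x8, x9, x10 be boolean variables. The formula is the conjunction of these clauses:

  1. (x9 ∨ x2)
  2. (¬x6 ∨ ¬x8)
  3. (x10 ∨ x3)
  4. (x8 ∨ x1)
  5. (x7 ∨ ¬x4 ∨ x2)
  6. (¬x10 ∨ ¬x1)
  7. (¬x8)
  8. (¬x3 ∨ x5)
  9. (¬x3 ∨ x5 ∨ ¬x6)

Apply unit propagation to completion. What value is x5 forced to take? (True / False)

True

(¬x8) is a unit clause: x8 = False.
(x8 ∨ x1): since x8 = False, the clause reduces to (x1). x1 = True.
From (¬x1 ∨ ¬x10) and x1 = True: x10 = False.
In (x10 ∨ x3), x10 is now false; x3 must hold, so x3 = True.
In (¬x3 ∨ x5), ¬x3 is now false; x5 must hold, so x5 = True.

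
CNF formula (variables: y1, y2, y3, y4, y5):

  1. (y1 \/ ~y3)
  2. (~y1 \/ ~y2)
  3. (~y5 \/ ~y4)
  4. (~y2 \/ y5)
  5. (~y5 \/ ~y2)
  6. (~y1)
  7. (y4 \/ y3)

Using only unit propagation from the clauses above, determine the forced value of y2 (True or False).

False

(~y1) stands alone — y1 = False.
From (y1 \/ ~y3) and y1 = False: y3 = False.
From (y3 \/ y4) and y3 = False: y4 = True.
In (~y4 \/ ~y5), ~y4 is now false; ~y5 must hold, so y5 = False.
(y5 \/ ~y2) with y5 = False leaves only ~y2, so y2 = False.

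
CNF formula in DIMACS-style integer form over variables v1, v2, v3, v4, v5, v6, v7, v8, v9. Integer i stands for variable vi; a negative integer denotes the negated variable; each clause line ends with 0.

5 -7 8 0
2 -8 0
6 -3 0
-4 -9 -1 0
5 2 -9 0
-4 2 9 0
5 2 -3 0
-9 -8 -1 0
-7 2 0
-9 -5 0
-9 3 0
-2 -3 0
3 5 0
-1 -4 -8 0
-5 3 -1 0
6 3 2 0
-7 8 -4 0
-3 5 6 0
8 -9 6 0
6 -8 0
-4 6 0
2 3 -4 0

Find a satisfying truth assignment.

Pure literal: v1 appears only negated; assign v1 = False.
v4 occurs only negated in the remaining clauses — set v4 = False.
Branch on v2: take v2 = False.
  then v8 is forced to False.
  then v7 is forced to False.
Try v3 = True.
  then v6 is forced to True.
  then v5 is forced to True.
  then v9 is forced to False.
Every clause has at least one true literal under this assignment.

v1=0, v2=0, v3=1, v4=0, v5=1, v6=1, v7=0, v8=0, v9=0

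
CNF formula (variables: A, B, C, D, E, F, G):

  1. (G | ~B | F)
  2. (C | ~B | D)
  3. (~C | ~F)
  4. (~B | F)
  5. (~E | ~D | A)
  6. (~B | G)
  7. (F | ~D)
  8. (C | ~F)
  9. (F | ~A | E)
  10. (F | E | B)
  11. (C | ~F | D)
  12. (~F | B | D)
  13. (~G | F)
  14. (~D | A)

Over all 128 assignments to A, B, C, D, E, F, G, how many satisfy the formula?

4

The models are:
  A=F B=F C=F D=F E=T F=F G=F
  A=F B=F C=T D=F E=T F=F G=F
  A=T B=F C=F D=F E=T F=F G=F
  A=T B=F C=T D=F E=T F=F G=F
Count: 4.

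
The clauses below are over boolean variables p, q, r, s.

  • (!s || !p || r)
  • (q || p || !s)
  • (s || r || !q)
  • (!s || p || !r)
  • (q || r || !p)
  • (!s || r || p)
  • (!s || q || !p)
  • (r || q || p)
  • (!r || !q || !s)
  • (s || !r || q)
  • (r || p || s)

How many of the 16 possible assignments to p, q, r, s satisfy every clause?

Satisfying assignments:
  p=F q=T r=T s=F
  p=T q=T r=T s=F
Count: 2.

2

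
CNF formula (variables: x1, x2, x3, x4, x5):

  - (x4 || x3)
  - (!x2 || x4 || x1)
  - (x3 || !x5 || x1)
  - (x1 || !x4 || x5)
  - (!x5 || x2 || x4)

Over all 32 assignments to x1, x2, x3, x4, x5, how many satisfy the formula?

14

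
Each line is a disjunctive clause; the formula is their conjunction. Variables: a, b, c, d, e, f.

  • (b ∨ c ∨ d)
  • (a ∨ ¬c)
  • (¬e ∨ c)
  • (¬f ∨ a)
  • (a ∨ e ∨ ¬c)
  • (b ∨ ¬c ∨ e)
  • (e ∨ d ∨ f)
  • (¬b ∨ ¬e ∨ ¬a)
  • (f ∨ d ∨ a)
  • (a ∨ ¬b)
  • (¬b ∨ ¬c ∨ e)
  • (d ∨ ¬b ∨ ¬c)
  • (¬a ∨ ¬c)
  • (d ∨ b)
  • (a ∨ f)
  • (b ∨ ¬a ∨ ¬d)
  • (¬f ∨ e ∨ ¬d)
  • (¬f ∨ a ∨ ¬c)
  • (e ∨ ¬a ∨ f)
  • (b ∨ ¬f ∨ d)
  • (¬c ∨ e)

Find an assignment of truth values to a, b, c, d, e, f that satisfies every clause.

a = True, b = True, c = False, d = False, e = False, f = True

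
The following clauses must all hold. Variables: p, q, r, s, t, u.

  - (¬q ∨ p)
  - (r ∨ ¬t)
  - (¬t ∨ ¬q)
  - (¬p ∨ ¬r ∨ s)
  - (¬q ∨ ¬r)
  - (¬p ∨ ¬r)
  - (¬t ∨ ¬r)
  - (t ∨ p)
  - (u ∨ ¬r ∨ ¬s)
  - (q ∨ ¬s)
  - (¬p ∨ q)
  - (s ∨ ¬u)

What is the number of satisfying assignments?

3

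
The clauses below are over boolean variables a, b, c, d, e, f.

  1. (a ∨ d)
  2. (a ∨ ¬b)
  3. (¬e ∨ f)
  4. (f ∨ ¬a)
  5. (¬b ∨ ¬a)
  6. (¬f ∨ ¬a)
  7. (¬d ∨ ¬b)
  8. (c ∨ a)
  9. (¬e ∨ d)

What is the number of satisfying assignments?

Satisfying assignments:
  a=F b=F c=T d=T e=F f=F
  a=F b=F c=T d=T e=F f=T
  a=F b=F c=T d=T e=T f=T
Count: 3.

3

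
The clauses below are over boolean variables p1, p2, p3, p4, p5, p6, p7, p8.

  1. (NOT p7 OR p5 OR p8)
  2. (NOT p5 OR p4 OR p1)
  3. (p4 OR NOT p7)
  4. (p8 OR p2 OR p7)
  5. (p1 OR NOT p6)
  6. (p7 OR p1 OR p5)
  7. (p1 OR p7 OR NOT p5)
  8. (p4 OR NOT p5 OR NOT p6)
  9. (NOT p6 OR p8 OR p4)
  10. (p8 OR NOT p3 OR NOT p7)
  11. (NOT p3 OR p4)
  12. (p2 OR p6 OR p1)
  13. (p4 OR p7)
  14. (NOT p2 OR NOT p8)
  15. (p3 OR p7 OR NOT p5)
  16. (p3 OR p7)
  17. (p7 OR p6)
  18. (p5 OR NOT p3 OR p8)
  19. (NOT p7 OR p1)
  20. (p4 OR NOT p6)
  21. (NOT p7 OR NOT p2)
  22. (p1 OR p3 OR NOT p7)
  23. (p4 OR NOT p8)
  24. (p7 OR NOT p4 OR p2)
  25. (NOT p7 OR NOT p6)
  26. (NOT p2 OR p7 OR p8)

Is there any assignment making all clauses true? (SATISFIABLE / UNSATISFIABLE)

SATISFIABLE

Pure literal: p1 appears only positively; assign p1 = True.
Branch on p2: take p2 = False.
Branch on p3: take p3 = False.
  then p7 is forced to True.
  then p4 is forced to True.
  then p6 is forced to False.
For the remaining variables, p5 = True, p8 = True works.
So p1=T, p2=F, p3=F, p4=T, p5=T, p6=F, p7=T, p8=T is a satisfying assignment.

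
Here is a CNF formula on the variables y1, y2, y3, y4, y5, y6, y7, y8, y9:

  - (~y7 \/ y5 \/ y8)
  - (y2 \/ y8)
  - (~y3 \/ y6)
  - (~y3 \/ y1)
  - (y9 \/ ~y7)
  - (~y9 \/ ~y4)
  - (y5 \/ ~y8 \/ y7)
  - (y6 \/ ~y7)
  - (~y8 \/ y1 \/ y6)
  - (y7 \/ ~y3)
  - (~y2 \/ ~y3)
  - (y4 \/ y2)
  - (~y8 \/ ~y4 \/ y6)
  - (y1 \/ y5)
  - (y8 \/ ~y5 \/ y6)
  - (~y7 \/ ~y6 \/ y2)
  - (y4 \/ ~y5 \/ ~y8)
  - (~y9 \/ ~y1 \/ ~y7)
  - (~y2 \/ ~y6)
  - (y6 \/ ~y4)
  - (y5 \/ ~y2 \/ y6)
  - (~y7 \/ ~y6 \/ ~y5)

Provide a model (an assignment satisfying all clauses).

y1=False, y2=False, y3=False, y4=True, y5=True, y6=True, y7=False, y8=True, y9=False

Pure literal: y3 appears only negated; assign y3 = False.
Set y1 = False and propagate.
  then y5 is forced to True.
Try y2 = False.
  then y8 is forced to True.
  then y6 is forced to True.
  then y4 is forced to True.
  then y9 is forced to False.
  then y7 is forced to False.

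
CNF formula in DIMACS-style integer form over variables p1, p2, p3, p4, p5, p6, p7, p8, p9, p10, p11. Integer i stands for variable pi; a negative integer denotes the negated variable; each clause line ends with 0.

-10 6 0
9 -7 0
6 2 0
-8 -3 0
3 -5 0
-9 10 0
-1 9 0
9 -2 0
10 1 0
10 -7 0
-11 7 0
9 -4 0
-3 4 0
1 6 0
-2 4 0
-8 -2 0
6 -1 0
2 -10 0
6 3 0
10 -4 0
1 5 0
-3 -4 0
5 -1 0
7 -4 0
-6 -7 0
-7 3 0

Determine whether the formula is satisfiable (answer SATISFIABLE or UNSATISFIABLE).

UNSATISFIABLE

p1 = True:
  propagation gives p9=True, p10=True, p6=True, p2=True; an empty clause results — contradiction.
p1 = False:
  propagation gives p10=True, p6=True, p2=True, p9=True; an empty clause results — contradiction.
Every branch closes, so no satisfying assignment exists.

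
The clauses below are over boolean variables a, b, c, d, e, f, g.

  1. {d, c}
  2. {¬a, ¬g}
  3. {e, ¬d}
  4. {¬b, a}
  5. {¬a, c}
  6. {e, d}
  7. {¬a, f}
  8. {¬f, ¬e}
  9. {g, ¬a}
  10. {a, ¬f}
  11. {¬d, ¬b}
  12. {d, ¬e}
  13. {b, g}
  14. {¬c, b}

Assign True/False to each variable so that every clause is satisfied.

a=F, b=F, c=F, d=T, e=T, f=F, g=T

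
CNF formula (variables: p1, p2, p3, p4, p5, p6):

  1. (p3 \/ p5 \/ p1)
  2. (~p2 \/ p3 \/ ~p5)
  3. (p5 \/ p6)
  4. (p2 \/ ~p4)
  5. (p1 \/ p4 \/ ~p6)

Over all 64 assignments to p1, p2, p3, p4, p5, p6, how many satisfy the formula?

Case analysis on p5 and p1:
  p5=T, p1=T: p6 free; 4 ways for (p2,p3,p4) × 2^1 = 8.
  p5=T, p1=F: 5 of the 16 assignments to (p2,p3,p4,p6) work.
  p5=F, p1=T: p3 free; 3 ways for (p2,p4,p6) × 2^1 = 6.
  p5=F, p1=F: remaining (p2,p3,p4,p6) ∈ {(T,T,T,T)} — 1.
Total: 8 + 5 + 6 + 1 = 20.

20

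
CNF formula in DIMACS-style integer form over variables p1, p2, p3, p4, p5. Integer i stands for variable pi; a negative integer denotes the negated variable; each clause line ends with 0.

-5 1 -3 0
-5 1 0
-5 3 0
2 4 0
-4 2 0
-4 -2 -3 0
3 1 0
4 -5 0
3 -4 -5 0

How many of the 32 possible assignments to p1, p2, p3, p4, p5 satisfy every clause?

4

The models are:
  p1=F p2=T p3=T p4=F p5=F
  p1=T p2=T p3=F p4=F p5=F
  p1=T p2=T p3=F p4=T p5=F
  p1=T p2=T p3=T p4=F p5=F
Count: 4.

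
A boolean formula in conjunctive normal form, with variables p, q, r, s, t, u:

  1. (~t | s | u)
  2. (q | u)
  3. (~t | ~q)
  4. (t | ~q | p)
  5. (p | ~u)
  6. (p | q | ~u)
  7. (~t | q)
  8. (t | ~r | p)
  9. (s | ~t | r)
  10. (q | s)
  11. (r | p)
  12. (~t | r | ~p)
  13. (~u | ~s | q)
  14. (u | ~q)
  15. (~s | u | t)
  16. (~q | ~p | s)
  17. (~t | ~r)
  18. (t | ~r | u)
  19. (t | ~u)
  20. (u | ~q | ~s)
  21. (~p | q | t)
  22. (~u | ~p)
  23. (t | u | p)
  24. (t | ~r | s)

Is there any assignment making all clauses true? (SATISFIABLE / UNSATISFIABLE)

UNSATISFIABLE

t = True:
  propagation gives q=False; an empty clause results — contradiction.
t = False:
  propagation gives u=False, q=True; an empty clause results — contradiction.
Every branch closes, so no satisfying assignment exists.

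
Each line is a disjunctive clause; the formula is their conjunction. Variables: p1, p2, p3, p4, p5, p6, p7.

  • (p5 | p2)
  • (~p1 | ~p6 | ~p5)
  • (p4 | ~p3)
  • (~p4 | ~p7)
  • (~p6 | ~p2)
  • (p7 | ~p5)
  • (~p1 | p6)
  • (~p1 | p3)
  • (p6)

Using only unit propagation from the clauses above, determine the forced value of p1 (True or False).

False

(p6) is a unit clause: p6 = True.
In (~p6 | ~p2), ~p6 is now false; ~p2 must hold, so p2 = False.
(p5 | p2) with p2 = False leaves only p5, so p5 = True.
(~p5 | ~p6 | ~p1) with p6 = True, p5 = True leaves only ~p1, so p1 = False.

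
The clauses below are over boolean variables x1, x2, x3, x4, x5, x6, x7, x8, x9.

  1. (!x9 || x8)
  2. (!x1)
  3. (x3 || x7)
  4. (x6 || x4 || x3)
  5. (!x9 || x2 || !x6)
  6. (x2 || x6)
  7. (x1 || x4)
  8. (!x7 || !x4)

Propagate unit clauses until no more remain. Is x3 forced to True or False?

(!x1) stands alone — x1 = False.
From (x4 || x1) and x1 = False: x4 = True.
From (!x4 || !x7) and x4 = True: x7 = False.
(x7 || x3): since x7 = False, the clause reduces to (x3). x3 = True.

True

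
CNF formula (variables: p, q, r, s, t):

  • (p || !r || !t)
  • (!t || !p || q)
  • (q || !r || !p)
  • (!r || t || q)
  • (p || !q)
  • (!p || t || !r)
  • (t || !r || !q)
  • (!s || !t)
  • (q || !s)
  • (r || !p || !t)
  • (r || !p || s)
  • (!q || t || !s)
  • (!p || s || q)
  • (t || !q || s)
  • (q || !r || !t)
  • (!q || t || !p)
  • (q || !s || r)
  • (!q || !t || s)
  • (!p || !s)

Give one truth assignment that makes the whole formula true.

Set p = False and propagate.
  then q is forced to False.
  then s is forced to False.
The remaining clauses are satisfied by r = False, t = True.

p=0  q=0  r=0  s=0  t=1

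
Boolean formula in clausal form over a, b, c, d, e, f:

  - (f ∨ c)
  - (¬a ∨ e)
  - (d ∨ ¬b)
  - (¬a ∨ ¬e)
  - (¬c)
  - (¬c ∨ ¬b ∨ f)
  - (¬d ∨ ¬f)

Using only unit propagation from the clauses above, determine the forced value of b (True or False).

False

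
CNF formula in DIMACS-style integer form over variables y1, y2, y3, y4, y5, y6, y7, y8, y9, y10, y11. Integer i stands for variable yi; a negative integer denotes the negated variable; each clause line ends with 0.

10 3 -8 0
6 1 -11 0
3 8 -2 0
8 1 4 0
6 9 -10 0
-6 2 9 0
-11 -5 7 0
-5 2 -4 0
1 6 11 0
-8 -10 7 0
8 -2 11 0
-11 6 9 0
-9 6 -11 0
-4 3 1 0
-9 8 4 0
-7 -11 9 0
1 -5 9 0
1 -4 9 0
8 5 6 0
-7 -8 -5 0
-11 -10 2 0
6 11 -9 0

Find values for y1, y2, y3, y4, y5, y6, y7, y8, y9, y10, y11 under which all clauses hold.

y1=True, y2=True, y3=True, y4=True, y5=False, y6=True, y7=False, y8=False, y9=True, y10=True, y11=True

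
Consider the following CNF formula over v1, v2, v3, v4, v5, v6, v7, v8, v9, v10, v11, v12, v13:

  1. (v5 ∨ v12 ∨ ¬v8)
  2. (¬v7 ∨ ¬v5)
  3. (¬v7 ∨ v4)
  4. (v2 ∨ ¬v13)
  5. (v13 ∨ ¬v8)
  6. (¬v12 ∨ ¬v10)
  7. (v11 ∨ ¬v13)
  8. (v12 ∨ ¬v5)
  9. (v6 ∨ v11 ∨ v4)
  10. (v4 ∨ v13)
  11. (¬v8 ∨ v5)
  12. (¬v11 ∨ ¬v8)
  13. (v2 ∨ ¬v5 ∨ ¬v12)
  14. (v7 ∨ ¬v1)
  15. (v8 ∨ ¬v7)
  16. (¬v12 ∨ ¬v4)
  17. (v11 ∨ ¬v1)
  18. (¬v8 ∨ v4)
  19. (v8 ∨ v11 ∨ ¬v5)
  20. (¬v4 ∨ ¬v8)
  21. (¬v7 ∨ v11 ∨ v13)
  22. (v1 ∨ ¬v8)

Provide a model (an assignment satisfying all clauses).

v2 occurs only positively in the remaining clauses — set v2 = True.
Pure literal: v10 appears only negated; assign v10 = False.
Branch on v1: take v1 = False.
  then v8 is forced to False.
  then v7 is forced to False.
Try v4 = False.
  then v13 is forced to True.
  then v11 is forced to True.
Try v5 = False.
v3, v6, v9, v12 are now unconstrained; take v3 = True, v6 = False, v9 = True, v12 = True.

v1 = F, v2 = T, v3 = T, v4 = F, v5 = F, v6 = F, v7 = F, v8 = F, v9 = T, v10 = F, v11 = T, v12 = T, v13 = T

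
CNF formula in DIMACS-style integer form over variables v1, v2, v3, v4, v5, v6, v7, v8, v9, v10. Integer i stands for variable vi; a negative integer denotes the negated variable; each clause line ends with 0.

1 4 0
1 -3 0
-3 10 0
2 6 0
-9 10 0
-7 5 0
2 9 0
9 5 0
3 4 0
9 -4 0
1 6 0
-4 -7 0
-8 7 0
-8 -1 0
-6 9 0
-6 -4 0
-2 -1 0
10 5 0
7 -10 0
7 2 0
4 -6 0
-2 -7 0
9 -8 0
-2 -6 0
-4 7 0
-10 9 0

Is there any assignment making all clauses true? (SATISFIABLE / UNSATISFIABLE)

UNSATISFIABLE

v4 = True:
  propagation gives v9=True, v10=True, v7=False; an empty clause results — contradiction.
v4 = False:
  propagation gives v1=True, v3=True, v10=True, v8=False; an empty clause results — contradiction.
Every branch closes, so no satisfying assignment exists.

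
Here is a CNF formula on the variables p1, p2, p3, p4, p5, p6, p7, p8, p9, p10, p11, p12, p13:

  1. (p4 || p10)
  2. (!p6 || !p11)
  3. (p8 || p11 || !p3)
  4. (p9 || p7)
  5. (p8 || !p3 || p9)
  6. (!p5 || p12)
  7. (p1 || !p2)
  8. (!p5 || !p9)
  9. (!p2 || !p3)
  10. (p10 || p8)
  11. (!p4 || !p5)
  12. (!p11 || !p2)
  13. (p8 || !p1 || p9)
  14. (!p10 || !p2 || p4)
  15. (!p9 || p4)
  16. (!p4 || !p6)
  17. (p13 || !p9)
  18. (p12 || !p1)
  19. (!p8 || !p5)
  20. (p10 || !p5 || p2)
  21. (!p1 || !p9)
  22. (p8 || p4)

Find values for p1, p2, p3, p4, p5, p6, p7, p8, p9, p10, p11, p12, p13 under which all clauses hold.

p1 = False, p2 = False, p3 = True, p4 = True, p5 = False, p6 = False, p7 = False, p8 = True, p9 = True, p10 = False, p11 = False, p12 = True, p13 = True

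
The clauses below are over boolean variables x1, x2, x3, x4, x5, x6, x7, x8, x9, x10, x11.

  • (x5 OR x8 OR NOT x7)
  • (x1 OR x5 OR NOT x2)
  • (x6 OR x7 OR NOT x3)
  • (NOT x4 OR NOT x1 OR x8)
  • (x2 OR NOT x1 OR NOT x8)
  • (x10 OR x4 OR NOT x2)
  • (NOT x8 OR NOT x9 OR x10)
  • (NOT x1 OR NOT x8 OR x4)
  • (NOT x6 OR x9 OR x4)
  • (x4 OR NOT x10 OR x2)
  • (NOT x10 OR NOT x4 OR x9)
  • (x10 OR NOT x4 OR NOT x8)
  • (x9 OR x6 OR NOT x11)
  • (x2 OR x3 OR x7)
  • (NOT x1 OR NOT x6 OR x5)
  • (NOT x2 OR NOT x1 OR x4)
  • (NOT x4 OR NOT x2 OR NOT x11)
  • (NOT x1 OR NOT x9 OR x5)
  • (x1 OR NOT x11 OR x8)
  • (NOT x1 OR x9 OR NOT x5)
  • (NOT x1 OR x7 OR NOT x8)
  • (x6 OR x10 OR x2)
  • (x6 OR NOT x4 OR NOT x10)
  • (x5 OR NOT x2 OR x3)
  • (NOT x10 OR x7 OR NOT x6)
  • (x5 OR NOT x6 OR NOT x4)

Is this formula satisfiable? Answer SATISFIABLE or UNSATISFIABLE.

SATISFIABLE

Branch on x1: take x1 = True.
Branch on x2: take x2 = False.
  then x8 is forced to False.
  then x4 is forced to False.
  then x10 is forced to False.
  then x6 is forced to True.
  then x9 is forced to True.
  then x5 is forced to True.
The remaining clauses are satisfied by x3 = True, x7 = True, x11 = True.
Every clause has at least one true literal under this assignment.
So x1=T, x2=F, x3=T, x4=F, x5=T, x6=T, x7=T, x8=F, x9=T, x10=F, x11=T is a satisfying assignment.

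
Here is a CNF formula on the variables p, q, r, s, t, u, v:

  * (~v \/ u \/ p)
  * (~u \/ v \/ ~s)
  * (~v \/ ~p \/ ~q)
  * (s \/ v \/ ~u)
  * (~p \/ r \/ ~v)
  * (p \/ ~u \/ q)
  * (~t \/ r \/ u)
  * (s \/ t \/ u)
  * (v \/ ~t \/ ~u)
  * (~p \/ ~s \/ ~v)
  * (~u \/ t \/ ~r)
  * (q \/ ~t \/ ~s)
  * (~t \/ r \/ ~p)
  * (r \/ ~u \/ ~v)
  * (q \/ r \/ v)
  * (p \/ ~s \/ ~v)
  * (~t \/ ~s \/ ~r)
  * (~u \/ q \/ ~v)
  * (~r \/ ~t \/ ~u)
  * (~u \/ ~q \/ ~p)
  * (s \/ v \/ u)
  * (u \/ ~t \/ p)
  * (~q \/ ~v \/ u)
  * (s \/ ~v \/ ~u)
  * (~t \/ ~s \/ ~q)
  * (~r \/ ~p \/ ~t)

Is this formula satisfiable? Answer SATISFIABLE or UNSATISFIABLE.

SATISFIABLE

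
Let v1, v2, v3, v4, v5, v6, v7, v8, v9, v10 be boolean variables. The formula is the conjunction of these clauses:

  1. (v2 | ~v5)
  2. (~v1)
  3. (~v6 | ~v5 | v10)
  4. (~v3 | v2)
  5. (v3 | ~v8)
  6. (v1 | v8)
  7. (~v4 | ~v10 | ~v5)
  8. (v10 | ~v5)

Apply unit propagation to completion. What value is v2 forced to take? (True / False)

True

Unit clause (~v1) sets v1 = False.
From (v1 | v8) and v1 = False: v8 = True.
(v3 | ~v8): since v8 = True, the clause reduces to (v3). v3 = True.
From (~v3 | v2) and v3 = True: v2 = True.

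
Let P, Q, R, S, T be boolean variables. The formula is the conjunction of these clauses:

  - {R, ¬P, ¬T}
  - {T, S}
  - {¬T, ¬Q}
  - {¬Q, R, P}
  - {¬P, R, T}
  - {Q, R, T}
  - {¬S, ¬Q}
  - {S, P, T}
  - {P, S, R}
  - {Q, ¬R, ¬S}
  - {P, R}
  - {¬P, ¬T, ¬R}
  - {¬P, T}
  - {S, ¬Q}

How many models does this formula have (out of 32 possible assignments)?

1

The models are:
  P=F Q=F R=T S=F T=T
That's 1 in total.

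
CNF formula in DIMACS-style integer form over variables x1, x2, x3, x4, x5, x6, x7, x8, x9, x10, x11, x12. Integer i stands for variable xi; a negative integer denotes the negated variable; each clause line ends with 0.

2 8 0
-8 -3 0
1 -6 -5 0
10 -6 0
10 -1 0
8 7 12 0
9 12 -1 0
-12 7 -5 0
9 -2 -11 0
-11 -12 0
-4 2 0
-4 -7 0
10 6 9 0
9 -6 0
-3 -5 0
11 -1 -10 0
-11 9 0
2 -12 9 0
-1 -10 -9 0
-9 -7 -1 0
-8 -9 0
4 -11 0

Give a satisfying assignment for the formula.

Pure literal: x3 appears only negated; assign x3 = False.
Pure literal: x5 appears only negated; assign x5 = False.
Try x1 = False.
Branch on x2: take x2 = True.
The remaining clauses are satisfied by x4 = True, x6 = True, x7 = False, x8 = False, x9 = True, x10 = True, x11 = False, x12 = True.
Every clause has at least one true literal under this assignment.

x1 = False, x2 = True, x3 = False, x4 = True, x5 = False, x6 = True, x7 = False, x8 = False, x9 = True, x10 = True, x11 = False, x12 = True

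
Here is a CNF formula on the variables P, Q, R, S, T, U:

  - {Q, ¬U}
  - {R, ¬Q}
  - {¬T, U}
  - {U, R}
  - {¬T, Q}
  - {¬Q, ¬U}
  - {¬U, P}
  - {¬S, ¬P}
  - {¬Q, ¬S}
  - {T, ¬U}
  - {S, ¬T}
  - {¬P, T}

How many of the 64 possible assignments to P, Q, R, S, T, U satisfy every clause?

3

The models are:
  P=F Q=F R=T S=F T=F U=F
  P=F Q=F R=T S=T T=F U=F
  P=F Q=T R=T S=F T=F U=F
That's 3 in total.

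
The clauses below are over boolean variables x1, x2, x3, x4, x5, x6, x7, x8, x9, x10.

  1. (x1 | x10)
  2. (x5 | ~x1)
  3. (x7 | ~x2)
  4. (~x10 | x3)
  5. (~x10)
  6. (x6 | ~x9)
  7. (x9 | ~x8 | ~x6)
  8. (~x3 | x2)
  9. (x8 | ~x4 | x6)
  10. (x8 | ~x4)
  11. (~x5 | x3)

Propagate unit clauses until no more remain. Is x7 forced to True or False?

True

(~x10) is a unit clause: x10 = False.
(x10 | x1): since x10 = False, the clause reduces to (x1). x1 = True.
(~x1 | x5) with x1 = True leaves only x5, so x5 = True.
(~x5 | x3) with x5 = True leaves only x3, so x3 = True.
(x2 | ~x3): since x3 = True, the clause reduces to (x2). x2 = True.
(x7 | ~x2): since x2 = True, the clause reduces to (x7). x7 = True.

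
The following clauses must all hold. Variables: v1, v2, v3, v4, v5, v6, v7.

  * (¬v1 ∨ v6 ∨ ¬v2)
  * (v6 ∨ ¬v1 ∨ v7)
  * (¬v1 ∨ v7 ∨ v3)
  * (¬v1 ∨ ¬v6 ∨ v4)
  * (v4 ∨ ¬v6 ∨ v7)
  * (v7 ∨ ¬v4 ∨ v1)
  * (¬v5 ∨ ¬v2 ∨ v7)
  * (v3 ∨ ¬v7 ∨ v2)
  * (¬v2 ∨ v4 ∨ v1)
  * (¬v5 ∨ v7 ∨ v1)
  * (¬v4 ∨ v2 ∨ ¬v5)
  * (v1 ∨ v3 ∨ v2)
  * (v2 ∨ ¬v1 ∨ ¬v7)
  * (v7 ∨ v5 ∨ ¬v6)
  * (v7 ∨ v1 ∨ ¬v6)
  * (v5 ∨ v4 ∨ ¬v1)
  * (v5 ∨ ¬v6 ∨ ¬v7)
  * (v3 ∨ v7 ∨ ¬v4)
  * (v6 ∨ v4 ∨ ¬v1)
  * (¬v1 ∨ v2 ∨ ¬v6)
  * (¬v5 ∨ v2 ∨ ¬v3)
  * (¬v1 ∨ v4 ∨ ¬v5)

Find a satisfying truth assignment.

v1=F, v2=T, v3=F, v4=T, v5=T, v6=T, v7=T

Try v1 = False.
Branch on v2: take v2 = True.
  then v4 is forced to True.
  then v7 is forced to True.
Try v5 = True.
v3, v6 are now unconstrained; take v3 = False, v6 = True.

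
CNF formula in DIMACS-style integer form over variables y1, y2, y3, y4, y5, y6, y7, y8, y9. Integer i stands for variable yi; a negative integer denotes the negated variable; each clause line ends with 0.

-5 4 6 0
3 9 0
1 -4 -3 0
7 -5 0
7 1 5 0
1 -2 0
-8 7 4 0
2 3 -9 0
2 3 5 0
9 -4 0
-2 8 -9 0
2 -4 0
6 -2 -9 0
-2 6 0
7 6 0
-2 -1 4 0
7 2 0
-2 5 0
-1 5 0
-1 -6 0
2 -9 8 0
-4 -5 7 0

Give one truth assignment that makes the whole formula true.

y1 = False, y2 = False, y3 = True, y4 = False, y5 = True, y6 = True, y7 = True, y8 = False, y9 = False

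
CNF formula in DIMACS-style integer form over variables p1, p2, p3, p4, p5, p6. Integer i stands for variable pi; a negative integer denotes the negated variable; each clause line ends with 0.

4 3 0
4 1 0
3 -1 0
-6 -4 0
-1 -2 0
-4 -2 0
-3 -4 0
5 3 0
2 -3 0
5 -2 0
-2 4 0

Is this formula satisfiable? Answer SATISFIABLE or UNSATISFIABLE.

SATISFIABLE

p5 occurs only positively in the remaining clauses — set p5 = True.
Pure literal: p6 appears only negated; assign p6 = False.
Branch on p1: take p1 = False.
  then p4 is forced to True.
  then p2 is forced to False.
  then p3 is forced to False.
So p1=F  p2=F  p3=F  p4=T  p5=T  p6=F is a satisfying assignment.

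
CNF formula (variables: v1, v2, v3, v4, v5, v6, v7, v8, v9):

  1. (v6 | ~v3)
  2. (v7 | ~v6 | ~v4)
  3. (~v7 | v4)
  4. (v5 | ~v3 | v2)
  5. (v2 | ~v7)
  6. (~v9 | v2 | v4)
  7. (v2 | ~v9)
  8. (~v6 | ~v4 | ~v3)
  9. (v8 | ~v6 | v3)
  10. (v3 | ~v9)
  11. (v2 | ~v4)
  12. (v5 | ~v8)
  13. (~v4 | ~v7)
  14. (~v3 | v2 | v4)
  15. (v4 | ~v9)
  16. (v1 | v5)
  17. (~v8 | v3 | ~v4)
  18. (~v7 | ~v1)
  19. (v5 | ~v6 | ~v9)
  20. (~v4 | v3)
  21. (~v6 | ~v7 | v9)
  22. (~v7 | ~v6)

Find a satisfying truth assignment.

v1 = T, v2 = F, v3 = F, v4 = F, v5 = T, v6 = F, v7 = F, v8 = T, v9 = F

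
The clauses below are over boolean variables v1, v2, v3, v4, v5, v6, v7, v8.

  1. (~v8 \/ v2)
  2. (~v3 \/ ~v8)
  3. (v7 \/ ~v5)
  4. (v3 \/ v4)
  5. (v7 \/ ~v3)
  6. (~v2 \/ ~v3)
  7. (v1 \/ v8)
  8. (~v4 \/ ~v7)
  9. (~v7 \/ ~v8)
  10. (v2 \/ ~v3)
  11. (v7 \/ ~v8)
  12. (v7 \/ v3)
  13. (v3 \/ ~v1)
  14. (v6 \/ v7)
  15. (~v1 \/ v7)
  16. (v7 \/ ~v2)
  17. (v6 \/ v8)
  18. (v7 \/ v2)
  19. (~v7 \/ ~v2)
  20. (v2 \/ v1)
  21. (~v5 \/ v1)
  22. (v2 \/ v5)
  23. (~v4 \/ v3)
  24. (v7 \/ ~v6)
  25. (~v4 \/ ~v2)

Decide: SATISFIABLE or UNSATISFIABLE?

v7 = True:
  propagation gives v4=False, v3=True, v8=False, v2=False; an empty clause results — contradiction.
v7 = False:
  propagation gives v5=False, v3=False; an empty clause results — contradiction.
Every branch closes, so no satisfying assignment exists.

UNSATISFIABLE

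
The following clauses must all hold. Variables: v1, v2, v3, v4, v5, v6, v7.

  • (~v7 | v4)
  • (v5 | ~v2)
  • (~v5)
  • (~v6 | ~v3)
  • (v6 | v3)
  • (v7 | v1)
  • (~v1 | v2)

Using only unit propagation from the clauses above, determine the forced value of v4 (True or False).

True

Unit clause (~v5) sets v5 = False.
(~v2 | v5) with v5 = False leaves only ~v2, so v2 = False.
(v2 | ~v1): since v2 = False, the clause reduces to (~v1). v1 = False.
From (v7 | v1) and v1 = False: v7 = True.
(v4 | ~v7) with v7 = True leaves only v4, so v4 = True.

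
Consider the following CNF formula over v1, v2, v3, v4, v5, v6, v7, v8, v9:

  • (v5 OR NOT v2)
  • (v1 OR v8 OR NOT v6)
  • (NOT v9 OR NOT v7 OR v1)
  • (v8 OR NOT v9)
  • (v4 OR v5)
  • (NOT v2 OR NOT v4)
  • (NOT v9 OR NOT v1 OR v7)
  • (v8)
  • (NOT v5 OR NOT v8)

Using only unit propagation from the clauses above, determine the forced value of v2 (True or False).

False

(v8) is a unit clause: v8 = True.
(NOT v8 OR NOT v5) with v8 = True leaves only NOT v5, so v5 = False.
(NOT v2 OR v5) with v5 = False leaves only NOT v2, so v2 = False.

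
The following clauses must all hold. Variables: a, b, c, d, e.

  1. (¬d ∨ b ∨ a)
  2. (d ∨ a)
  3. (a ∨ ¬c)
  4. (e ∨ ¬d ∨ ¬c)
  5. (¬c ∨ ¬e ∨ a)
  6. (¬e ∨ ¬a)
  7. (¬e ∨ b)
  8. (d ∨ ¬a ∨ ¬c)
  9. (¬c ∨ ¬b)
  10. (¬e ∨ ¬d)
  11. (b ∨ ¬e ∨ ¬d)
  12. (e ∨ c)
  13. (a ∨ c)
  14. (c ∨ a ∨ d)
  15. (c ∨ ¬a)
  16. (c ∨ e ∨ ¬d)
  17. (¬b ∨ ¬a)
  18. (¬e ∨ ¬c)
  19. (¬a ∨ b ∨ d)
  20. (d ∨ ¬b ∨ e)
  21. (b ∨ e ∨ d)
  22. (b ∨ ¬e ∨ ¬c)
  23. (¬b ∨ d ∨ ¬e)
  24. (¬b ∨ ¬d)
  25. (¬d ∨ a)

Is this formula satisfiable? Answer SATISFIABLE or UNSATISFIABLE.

UNSATISFIABLE

d = True:
  propagation gives e=False, c=False; an empty clause results — contradiction.
d = False:
  propagation gives a=True, e=False, c=False; an empty clause results — contradiction.
Every branch closes, so no satisfying assignment exists.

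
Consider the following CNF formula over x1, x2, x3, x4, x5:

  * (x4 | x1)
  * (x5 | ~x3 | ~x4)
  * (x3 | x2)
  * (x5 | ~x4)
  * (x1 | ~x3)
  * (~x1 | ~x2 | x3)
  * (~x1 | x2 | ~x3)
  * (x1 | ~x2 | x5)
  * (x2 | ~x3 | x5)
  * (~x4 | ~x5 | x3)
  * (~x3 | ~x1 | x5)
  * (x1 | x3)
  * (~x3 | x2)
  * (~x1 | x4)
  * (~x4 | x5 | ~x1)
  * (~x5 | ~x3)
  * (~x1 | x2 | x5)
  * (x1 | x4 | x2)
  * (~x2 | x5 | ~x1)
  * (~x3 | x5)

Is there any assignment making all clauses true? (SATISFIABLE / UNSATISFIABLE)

UNSATISFIABLE

x1 = True:
  propagation gives x4=True, x5=True, x3=True; an empty clause results — contradiction.
x1 = False:
  propagation gives x4=True, x5=True, x3=False; an empty clause results — contradiction.
Every branch closes, so no satisfying assignment exists.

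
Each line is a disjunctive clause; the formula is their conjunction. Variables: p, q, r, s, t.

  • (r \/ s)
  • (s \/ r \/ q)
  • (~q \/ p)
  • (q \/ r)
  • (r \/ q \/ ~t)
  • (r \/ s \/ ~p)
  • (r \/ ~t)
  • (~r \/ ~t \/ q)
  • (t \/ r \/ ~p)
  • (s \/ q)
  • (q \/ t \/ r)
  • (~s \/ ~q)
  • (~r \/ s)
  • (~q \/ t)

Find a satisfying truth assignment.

p=True, q=False, r=True, s=True, t=False

Check each clause:
  1. (r \/ s) — r is true.
  2. (r \/ q \/ s) — r is true.
  3. (~q \/ p) — p is true.
  4. (q \/ r) — r is true.
  5. (~t \/ q \/ r) — r is true.
  6. (~p \/ s \/ r) — r is true.
  7. (~t \/ r) — r is true.
  8. (~t \/ q \/ ~r) — ~t is true.
  9. (~p \/ r \/ t) — r is true.
  10. (q \/ s) — s is true.
  11. (q \/ t \/ r) — r is true.
  12. (~s \/ ~q) — ~q is true.
  13. (~r \/ s) — s is true.
  14. (t \/ ~q) — ~q is true.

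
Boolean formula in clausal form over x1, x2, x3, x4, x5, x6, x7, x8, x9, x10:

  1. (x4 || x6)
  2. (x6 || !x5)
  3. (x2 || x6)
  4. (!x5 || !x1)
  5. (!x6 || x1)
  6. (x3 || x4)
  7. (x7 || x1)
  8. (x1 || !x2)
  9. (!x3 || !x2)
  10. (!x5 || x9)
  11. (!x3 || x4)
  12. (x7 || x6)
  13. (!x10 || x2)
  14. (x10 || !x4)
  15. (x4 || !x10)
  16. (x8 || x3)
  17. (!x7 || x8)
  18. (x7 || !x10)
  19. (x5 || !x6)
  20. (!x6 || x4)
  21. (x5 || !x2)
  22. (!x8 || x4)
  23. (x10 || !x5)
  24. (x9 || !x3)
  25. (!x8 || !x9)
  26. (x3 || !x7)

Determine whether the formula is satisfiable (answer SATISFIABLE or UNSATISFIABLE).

UNSATISFIABLE

x4 = True:
  propagation gives x10=True, x2=True, x1=True, x5=False; an empty clause results — contradiction.
x4 = False:
  propagation gives x6=True; an empty clause results — contradiction.
Every branch closes, so no satisfying assignment exists.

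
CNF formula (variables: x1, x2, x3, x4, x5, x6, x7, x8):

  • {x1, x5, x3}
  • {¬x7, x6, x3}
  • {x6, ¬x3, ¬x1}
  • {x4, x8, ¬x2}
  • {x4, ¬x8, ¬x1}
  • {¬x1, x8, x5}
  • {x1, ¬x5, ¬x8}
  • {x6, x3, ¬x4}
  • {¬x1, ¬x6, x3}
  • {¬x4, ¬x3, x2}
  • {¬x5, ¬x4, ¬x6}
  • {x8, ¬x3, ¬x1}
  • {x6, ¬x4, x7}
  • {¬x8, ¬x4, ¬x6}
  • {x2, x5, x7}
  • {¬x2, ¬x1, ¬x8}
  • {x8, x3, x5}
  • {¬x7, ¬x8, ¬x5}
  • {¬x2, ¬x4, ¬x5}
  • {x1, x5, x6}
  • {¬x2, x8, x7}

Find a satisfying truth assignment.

Branch on x1: take x1 = False.
Set x2 = False and propagate.
Try x3 = True.
  then x4 is forced to False.
For the remaining variables, x5 = True, x6 = False, x7 = True, x8 = False works.
Every clause has at least one true literal under this assignment.

x1 = False  x2 = False  x3 = True  x4 = False  x5 = True  x6 = False  x7 = True  x8 = False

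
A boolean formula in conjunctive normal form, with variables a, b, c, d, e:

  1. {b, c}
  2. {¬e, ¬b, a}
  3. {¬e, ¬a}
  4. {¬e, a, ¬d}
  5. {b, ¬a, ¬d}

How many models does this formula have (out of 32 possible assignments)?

Split on a, then b.
  a=1, b=1: remaining (c,d,e) ∈ {(0,0,0); (0,1,0); (1,0,0); (1,1,0)} — 4.
  a=1, b=0: remaining (c,d,e) ∈ {(1,0,0)} — 1.
  a=0, b=1: remaining (c,d,e) ∈ {(0,0,0); (0,1,0); (1,0,0); (1,1,0)} — 4.
  a=0, b=0: remaining (c,d,e) ∈ {(1,0,0); (1,0,1); (1,1,0)} — 3.
Total: 4 + 1 + 4 + 3 = 12.

12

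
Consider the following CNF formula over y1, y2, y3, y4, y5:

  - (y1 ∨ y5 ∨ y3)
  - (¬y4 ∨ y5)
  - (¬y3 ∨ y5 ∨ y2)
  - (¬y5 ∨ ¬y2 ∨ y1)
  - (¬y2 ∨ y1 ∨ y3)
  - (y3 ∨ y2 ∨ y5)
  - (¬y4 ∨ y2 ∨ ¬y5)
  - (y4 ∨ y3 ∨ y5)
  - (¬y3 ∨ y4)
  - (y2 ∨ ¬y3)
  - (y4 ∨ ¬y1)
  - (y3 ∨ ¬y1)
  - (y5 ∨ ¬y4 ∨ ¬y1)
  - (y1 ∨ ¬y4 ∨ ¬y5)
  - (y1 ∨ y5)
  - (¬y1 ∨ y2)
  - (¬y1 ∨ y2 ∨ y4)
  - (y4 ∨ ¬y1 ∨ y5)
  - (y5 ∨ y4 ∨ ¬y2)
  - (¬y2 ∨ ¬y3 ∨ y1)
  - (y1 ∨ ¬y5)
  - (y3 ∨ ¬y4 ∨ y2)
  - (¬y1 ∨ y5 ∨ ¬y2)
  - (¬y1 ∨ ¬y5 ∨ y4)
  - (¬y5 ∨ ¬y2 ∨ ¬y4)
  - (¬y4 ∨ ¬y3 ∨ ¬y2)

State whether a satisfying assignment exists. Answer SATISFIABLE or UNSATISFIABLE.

UNSATISFIABLE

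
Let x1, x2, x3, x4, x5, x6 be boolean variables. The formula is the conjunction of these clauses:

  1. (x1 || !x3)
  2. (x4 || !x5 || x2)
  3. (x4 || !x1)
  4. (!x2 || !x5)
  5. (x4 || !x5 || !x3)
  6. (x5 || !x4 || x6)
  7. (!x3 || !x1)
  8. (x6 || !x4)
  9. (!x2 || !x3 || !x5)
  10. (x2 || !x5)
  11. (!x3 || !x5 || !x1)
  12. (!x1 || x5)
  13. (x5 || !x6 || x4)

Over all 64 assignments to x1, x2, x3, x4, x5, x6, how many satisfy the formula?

4

Satisfying assignments:
  x1=0 x2=0 x3=0 x4=0 x5=0 x6=0
  x1=0 x2=0 x3=0 x4=1 x5=0 x6=1
  x1=0 x2=1 x3=0 x4=0 x5=0 x6=0
  x1=0 x2=1 x3=0 x4=1 x5=0 x6=1
Count: 4.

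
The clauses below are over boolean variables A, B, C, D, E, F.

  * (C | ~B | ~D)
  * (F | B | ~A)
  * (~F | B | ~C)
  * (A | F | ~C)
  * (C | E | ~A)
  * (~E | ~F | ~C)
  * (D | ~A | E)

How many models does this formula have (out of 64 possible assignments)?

22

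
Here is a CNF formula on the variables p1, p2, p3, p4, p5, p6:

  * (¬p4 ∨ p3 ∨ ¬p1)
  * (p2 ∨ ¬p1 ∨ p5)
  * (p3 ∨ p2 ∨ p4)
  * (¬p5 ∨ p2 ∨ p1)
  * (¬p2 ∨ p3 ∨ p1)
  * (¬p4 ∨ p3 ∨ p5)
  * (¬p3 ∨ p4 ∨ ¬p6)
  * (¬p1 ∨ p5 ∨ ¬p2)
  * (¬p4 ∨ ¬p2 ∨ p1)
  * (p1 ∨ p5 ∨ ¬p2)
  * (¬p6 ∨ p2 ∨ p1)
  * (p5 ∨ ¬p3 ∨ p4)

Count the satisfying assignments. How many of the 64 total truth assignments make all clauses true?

Case analysis on p1 and p2:
  p1=T, p2=T: 5 of the 16 assignments to (p3,p4,p5,p6) work.
  p1=T, p2=F: remaining (p3,p4,p5,p6) ∈ {(T,F,T,F); (T,T,T,F); (T,T,T,T)} — 3.
  p1=F, p2=T: remaining (p3,p4,p5,p6) ∈ {(T,F,T,F)} — 1.
  p1=F, p2=F: remaining (p3,p4,p5,p6) ∈ {(T,T,F,F)} — 1.
Total: 5 + 3 + 1 + 1 = 10.

10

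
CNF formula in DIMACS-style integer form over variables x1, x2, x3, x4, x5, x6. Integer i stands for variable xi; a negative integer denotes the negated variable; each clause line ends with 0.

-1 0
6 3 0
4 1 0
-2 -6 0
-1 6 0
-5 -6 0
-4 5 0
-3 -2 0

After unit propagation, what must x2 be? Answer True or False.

False

(NOT x1) is a unit clause: x1 = False.
In (x4 OR x1), x1 is now false; x4 must hold, so x4 = True.
From (NOT x4 OR x5) and x4 = True: x5 = True.
In (NOT x6 OR NOT x5), NOT x5 is now false; NOT x6 must hold, so x6 = False.
In (x6 OR x3), x6 is now false; x3 must hold, so x3 = True.
In (NOT x3 OR NOT x2), NOT x3 is now false; NOT x2 must hold, so x2 = False.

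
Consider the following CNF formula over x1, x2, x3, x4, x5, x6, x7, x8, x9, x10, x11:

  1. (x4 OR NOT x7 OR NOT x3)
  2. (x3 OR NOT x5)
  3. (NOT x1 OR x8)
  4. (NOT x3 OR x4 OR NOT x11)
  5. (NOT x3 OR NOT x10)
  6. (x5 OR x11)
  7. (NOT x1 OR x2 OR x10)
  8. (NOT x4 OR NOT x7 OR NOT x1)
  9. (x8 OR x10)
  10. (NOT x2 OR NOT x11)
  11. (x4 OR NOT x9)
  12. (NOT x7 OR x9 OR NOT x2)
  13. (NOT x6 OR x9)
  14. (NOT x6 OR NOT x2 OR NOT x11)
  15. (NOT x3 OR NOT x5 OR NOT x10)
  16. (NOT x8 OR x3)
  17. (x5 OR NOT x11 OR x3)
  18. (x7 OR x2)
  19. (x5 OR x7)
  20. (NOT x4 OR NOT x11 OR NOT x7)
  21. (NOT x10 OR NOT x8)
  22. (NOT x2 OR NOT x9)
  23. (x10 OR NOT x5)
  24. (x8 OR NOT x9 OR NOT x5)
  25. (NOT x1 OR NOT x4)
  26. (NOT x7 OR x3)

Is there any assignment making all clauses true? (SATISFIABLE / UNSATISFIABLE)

x3 = True:
  propagation gives x10=False, x8=True, x5=False, x11=True; an empty clause results — contradiction.
x3 = False:
  propagation gives x5=False, x11=True; an empty clause results — contradiction.
Every branch closes, so no satisfying assignment exists.

UNSATISFIABLE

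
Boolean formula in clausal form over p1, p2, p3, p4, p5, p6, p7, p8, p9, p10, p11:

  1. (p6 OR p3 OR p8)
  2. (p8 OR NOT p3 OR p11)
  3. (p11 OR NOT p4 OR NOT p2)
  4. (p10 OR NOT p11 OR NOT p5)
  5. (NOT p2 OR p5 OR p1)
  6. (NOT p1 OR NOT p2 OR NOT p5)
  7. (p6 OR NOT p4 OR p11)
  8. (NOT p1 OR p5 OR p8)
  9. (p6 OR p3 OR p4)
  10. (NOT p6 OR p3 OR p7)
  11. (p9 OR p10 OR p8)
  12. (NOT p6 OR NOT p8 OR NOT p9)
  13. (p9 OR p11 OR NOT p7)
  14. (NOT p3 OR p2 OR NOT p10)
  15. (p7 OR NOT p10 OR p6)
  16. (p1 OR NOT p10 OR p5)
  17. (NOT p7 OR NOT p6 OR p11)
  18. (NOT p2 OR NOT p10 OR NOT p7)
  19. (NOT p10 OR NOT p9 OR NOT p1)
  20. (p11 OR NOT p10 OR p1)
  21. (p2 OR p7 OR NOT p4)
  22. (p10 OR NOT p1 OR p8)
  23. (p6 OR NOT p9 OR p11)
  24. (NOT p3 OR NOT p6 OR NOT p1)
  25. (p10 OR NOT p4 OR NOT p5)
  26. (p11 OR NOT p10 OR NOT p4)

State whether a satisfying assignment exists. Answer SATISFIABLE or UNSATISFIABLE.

SATISFIABLE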